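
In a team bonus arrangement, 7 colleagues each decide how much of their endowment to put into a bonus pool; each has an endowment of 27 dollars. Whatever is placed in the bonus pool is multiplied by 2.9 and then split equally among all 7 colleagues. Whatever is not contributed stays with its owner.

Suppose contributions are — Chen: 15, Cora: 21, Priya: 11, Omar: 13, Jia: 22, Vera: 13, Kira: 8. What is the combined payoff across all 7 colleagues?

384.70 dollars

Total contributed: 15 + 21 + 11 + 13 + 22 + 13 + 8 = 103; total kept: 7 × 27 − 103 = 86.
The bonus pool pays out 2.9 × 103 = 298.70 in aggregate.
Group total = 86 + 298.70 = 384.70.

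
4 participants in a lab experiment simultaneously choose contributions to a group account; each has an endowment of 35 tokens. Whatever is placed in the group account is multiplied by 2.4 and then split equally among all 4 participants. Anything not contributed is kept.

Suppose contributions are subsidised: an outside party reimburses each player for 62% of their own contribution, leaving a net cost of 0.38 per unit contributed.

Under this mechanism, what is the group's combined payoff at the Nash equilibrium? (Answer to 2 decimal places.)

Under the mechanism each unit contributed yields (2.4/4) / 0.38 = 1.5789 back to its contributor per unit of net cost, which exceeds 1, making full contribution the dominant choice for everyone.
At the Nash equilibrium everyone contributes 35. Group total payoff = 4 × (35 × 0.62 + 2.4 × 35) = 422.80.

422.80 tokens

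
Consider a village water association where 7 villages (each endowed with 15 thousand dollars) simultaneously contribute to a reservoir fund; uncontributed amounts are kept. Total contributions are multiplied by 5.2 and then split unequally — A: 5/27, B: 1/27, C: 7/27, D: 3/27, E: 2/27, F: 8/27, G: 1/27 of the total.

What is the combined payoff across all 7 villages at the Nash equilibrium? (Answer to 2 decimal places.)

Each unit j contributes comes back to j as 5.2 × (j's share), so j prefers to contribute only if that share exceeds 1/5.2 = 0.1923; otherwise keeping the unit dominates.
The shares above 0.1923 belong to C and F, contributing 15 each; the remaining 5 contribute 0. Total contributed: 30.
The reservoir fund pays out 5.2 × 30 = 156.00 in total (split across the unequal shares, but the aggregate is all that matters for the group sum).
The 5 free-riders keep 15 each, adding 75. Group total = 75 + 156.00 = 231.00.

231.00 thousand dollars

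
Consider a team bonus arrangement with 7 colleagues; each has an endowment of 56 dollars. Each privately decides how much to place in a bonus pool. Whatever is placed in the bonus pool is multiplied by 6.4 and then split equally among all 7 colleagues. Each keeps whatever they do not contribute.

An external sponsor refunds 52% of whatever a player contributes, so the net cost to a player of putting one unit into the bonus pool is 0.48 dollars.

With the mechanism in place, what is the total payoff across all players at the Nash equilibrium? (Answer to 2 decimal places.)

The effective private return per unit is now (6.4/7) / 0.48 = 1.9048 > 1, so every player's dominant strategy flips to full contribution.
So the Nash equilibrium is full contribution by all 7; the group earns 7 × (56 × 0.52 + 6.4 × 56) = 2712.64.

2712.64 dollars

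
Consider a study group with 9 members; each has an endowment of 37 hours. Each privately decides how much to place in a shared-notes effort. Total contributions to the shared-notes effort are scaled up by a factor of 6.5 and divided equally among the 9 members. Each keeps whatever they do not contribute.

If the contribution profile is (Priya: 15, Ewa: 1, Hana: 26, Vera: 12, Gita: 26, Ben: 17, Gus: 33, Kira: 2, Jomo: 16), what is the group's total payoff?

1147.00 hours

Total contributed: 15 + 1 + 26 + 12 + 26 + 17 + 33 + 2 + 16 = 148; total kept: 9 × 37 − 148 = 185.
The shared-notes effort pays out 6.5 × 148 = 962.00 in aggregate.
Group total = 185 + 962.00 = 1147.00.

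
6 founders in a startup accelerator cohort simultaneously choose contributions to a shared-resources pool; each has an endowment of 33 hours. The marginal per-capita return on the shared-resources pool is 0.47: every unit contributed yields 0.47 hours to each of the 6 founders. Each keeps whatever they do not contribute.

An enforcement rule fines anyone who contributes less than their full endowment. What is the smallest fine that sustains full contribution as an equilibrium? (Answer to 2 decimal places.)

Given the others contribute fully, the best deviation is to contribute 0 (any partial contribution still incurs the fine and gives up units whose private return 0.47 is below 1).
Deviating from 33 to 0 saves 33 hours but forfeits the deviator's share of the drop in the shared-resources pool: 0.47 × 33 = 15.51.
So the deviation gain is 33 − 15.51 = 17.49, and the fine must be at least 17.49 hours to wipe it out.

17.49 hours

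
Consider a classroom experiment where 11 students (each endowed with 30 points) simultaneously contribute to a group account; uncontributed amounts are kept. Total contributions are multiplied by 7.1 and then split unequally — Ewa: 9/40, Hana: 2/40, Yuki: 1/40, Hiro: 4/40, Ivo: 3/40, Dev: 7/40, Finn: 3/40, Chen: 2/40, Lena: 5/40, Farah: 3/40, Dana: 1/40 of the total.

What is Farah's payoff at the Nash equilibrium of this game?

61.95 points

A player with share s gets back 7.1·s per unit contributed, so full contribution is dominant for anyone with s > 1/7.1 = 0.1408 and zero contribution is dominant for anyone below.
Ewa and Dev clear that bar, contributing 30 each; the remaining 9 contribute 0. Total contributed: 60.
Farah keeps 30 and receives 7.1 × 60 × 3/40 = 31.95 from the group account, for a payoff of 61.95.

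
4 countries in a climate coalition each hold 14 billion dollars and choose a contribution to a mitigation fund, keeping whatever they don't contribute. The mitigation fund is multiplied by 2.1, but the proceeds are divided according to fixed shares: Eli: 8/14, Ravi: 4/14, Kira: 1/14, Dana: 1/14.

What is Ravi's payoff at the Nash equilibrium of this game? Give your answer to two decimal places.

For player j, contributing a unit is worthwhile iff 2.1 × (j's share) ≥ 1, i.e. iff j's share is at least 0.4762.
Eli alone (share 8/14) is above the threshold, contributing 14; the remaining 3 contribute 0. Total contributed: 14.
Ravi keeps 14 and receives 2.1 × 14 × 4/14 = 8.40 from the mitigation fund, for a payoff of 22.40.

22.40 billion dollars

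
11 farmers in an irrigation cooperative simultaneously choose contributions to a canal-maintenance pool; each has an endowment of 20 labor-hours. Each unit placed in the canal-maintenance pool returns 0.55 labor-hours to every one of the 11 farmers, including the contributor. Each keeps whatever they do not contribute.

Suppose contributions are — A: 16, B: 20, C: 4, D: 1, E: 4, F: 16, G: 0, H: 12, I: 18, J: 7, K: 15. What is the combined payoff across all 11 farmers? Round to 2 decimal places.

Total contributed: 16 + 20 + 4 + 1 + 4 + 16 + 0 + 12 + 18 + 7 + 15 = 113; total kept: 11 × 20 − 113 = 107.
The canal-maintenance pool pays out 0.55 × 11 × 113 = 683.65 in aggregate.
Group total = 107 + 683.65 = 790.65.

790.65 labor-hours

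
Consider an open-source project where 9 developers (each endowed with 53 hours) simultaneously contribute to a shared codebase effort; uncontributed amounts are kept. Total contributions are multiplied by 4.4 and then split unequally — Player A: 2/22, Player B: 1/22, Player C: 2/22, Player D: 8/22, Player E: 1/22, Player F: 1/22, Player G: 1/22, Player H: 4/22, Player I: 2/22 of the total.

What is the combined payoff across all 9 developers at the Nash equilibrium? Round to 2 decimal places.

657.20 hours

Each unit j contributes comes back to j as 4.4 × (j's share), so j prefers to contribute only if that share exceeds 1/4.4 = 0.2273; otherwise keeping the unit dominates.
Only Player D (8/22) clears that bar, contributing 53; the remaining 8 contribute 0. Total contributed: 53.
The shared codebase effort pays out 4.4 × 53 = 233.20 in total (split across the unequal shares, but the aggregate is all that matters for the group sum).
The 8 free-riders keep 53 each, adding 424. Group total = 424 + 233.20 = 657.20.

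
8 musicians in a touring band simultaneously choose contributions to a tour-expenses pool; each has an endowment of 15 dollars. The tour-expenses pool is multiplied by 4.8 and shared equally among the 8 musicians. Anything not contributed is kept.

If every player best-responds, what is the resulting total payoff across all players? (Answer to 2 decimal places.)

Each contributed unit returns 4.8/8 = 0.6000 to its contributor — below 1 — so contributing 0 is dominant for every player. At the Nash equilibrium everyone keeps their 15, and the group total is 8 × 15 = 120.

120.00 dollars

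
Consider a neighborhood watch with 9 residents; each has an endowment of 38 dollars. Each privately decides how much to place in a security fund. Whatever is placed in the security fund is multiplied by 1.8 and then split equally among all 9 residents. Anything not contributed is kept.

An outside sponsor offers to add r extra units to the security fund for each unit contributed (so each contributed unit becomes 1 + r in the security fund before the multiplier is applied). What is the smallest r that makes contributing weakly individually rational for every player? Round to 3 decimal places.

4.000

With matching at rate r, one contributed unit becomes (1 + r) in the security fund and returns 1.8 × (1 + r) / 9 to the contributor.
Setting this equal to 1: 1 + r = 9/1.8 = 5.0000.
So the minimum matching rate is r = 5.0000 − 1 = 4.000.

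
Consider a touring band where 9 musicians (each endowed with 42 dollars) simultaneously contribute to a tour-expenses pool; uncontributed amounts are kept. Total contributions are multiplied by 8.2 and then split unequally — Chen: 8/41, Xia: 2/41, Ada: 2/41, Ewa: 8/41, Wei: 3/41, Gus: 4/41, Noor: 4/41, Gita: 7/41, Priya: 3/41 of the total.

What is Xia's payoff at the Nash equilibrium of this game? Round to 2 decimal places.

92.40 dollars

For player j, contributing a unit is worthwhile iff 8.2 × (j's share) ≥ 1, i.e. iff j's share is at least 0.1220.
The shares above 0.1220 belong to Chen, Ewa and Gita, contributing 42 each; the remaining 6 contribute 0. Total contributed: 126.
Xia keeps 42 and receives 8.2 × 126 × 2/41 = 50.40 from the tour-expenses pool, for a payoff of 92.40.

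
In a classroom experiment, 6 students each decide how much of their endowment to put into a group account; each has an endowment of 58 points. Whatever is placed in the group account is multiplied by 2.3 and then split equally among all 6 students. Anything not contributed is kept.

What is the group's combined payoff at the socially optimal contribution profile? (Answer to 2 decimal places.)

800.40 points

Each contributed unit returns 2.300 to the group as a whole (0.3833 to each of 6 players), which exceeds 1, so the social optimum is full contribution: group total = 2.300 × 348 = 800.40.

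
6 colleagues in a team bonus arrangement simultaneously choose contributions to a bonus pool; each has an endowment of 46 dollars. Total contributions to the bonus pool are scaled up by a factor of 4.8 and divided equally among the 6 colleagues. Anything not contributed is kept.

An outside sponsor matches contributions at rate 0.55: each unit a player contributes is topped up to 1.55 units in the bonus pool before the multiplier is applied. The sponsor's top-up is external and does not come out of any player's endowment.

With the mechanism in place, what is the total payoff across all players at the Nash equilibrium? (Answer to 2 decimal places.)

Under the mechanism each unit contributed yields 4.8 × 1.55 / 6 = 1.2400 back to its contributor per unit of net cost, which exceeds 1, making full contribution the dominant choice for everyone.
So the Nash equilibrium is full contribution by all 6; the group earns 4.8 × 1.55 × 276 = 2053.44.

2053.44 dollars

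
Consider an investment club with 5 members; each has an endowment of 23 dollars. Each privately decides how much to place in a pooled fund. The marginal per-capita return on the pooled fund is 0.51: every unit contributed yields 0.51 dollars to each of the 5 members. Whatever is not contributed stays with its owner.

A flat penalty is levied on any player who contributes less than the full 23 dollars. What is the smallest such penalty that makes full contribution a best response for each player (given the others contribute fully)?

11.27 dollars

Given the others contribute fully, the best deviation is to contribute 0 (any partial contribution still incurs the fine and gives up units whose private return 0.51 is below 1).
Deviating from 23 to 0 saves 23 dollars but forfeits the deviator's share of the drop in the pooled fund: 0.51 × 23 = 11.73.
So the deviation gain is 23 − 11.73 = 11.27, and the fine must be at least 11.27 dollars to wipe it out.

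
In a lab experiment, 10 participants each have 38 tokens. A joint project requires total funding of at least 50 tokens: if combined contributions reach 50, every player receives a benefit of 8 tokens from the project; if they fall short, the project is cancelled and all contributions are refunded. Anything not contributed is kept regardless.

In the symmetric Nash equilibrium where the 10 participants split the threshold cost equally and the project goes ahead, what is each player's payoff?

Equal share of the threshold: 50/10 = 5.
At this profile no one gains by cutting their contribution: any cut drops the total below 50, the project is cancelled, contributions are refunded, and the deviator ends with 38, which is less than 38 − 5 + 8 = 41. Contributing more than 5 just wastes the excess. So contributing exactly 5 is a best response.
Each player's payoff: 38 − 5 + 8 = 41.

41 tokens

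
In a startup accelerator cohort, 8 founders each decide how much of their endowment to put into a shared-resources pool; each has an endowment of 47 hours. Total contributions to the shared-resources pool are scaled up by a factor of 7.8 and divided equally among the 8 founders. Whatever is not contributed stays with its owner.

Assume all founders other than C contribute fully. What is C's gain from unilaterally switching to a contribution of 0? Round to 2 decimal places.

1.18 hours

Switching from a contribution of 47 to 0 lets C keep an extra 47 hours, but lowers the shared-resources pool by 47, which costs C their own share of that drop: 7.8/8 × 47 = 45.82.
Net gain = 47 − 45.82 = 1.18. The private return per contributed unit (0.9750) is below 1, so free-riding is indeed the best response regardless of what the others do.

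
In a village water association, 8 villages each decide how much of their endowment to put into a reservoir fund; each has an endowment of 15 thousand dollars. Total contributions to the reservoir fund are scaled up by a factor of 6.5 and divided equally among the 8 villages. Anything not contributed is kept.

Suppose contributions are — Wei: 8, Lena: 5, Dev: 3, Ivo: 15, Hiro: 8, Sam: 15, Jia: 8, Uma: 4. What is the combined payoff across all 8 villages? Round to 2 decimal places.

Total contributed: 8 + 5 + 3 + 15 + 8 + 15 + 8 + 4 = 66; total kept: 8 × 15 − 66 = 54.
The reservoir fund pays out 6.5 × 66 = 429.00 in aggregate.
Group total = 54 + 429.00 = 483.00.

483.00 thousand dollars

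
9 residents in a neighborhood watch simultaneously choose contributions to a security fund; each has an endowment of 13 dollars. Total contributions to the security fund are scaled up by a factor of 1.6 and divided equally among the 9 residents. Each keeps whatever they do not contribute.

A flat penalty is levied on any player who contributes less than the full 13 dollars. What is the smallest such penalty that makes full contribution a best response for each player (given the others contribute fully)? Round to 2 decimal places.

10.69 dollars

Given the others contribute fully, the best deviation is to contribute 0 (any partial contribution still incurs the fine and gives up units whose private return 0.1778 is below 1).
Deviating from 13 to 0 saves 13 dollars but forfeits the deviator's share of the drop in the security fund: 1.6/9 × 13 = 2.31.
So the deviation gain is 13 − 2.31 = 10.69, and the fine must be at least 10.69 dollars to wipe it out.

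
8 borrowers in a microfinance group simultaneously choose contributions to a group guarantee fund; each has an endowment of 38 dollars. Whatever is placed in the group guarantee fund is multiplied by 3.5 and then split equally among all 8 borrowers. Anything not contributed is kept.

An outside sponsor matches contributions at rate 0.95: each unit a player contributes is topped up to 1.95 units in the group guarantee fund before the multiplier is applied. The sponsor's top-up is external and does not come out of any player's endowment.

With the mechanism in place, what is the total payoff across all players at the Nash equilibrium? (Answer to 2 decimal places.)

304.00 dollars

The effective private return is 3.5 × 1.95 / 8 = 0.8531, which is still under 1, so the mechanism doesn't change anyone's dominant strategy: zero contribution.
At the Nash equilibrium no one contributes; group total payoff = 8 × 38 = 304.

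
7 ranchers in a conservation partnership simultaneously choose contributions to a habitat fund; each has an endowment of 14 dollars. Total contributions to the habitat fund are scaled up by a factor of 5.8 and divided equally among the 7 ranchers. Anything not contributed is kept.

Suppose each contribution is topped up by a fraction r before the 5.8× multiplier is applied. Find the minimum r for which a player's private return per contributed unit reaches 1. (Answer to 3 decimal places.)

0.207

With matching at rate r, one contributed unit becomes (1 + r) in the habitat fund and returns 5.8 × (1 + r) / 7 to the contributor.
Setting this equal to 1: 1 + r = 7/5.8 = 1.2069.
So the minimum matching rate is r = 1.2069 − 1 = 0.207.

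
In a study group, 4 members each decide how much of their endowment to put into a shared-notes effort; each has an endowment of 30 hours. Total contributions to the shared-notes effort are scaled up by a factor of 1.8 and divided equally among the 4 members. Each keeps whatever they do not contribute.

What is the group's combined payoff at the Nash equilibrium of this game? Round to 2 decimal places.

Each contributed unit returns 1.8/4 = 0.4500 to its contributor — below 1 — so contributing 0 is dominant for every player. At the Nash equilibrium everyone keeps their 30, and the group total is 4 × 30 = 120.

120.00 hours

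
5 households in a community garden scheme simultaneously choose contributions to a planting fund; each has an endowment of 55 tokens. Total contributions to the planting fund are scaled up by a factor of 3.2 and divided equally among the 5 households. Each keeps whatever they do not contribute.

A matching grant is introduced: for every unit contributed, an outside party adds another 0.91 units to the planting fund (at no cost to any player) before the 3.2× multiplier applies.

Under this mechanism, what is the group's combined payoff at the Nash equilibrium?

1680.80 tokens

The effective private return per unit is now 3.2 × 1.91 / 5 = 1.2224 > 1, so every player's dominant strategy flips to full contribution.
So the Nash equilibrium is full contribution by all 5; the group earns 3.2 × 1.91 × 275 = 1680.80.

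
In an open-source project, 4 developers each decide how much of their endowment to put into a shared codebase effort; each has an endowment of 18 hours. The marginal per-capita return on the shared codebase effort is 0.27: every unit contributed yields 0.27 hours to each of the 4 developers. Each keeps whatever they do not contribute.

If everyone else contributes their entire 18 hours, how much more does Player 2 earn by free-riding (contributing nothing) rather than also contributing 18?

Switching from a contribution of 18 to 0 lets Player 2 keep an extra 18 hours, but lowers the shared codebase effort by 18, which costs Player 2 their own share of that drop: 0.27 × 18 = 4.86.
Net gain = 18 − 4.86 = 13.14. The private return per contributed unit (0.27) is below 1, so free-riding is indeed the best response regardless of what the others do.

13.14 hours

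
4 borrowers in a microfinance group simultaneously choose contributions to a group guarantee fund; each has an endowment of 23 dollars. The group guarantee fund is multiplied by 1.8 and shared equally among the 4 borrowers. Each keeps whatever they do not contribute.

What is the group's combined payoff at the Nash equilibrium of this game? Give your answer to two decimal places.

92.00 dollars

Each contributed unit returns 1.8/4 = 0.4500 to its contributor — below 1 — so contributing 0 is dominant for every player. At the Nash equilibrium everyone keeps their 23, and the group total is 4 × 23 = 92.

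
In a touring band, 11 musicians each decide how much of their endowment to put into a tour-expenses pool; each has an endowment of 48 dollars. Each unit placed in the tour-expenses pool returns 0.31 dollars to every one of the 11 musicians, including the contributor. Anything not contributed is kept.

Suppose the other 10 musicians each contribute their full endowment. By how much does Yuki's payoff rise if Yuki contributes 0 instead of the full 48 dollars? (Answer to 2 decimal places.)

33.12 dollars

Switching from a contribution of 48 to 0 lets Yuki keep an extra 48 dollars, but lowers the tour-expenses pool by 48, which costs Yuki their own share of that drop: 0.31 × 48 = 14.88.
Net gain = 48 − 14.88 = 33.12. The private return per contributed unit (0.31) is below 1, so free-riding is indeed the best response regardless of what the others do.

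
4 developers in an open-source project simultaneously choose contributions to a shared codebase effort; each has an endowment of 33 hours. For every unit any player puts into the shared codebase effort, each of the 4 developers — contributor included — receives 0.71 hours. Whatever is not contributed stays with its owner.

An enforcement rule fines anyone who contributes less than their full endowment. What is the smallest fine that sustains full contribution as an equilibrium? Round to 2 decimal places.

9.57 hours

Given the others contribute fully, the best deviation is to contribute 0 (any partial contribution still incurs the fine and gives up units whose private return 0.71 is below 1).
Deviating from 33 to 0 saves 33 hours but forfeits the deviator's share of the drop in the shared codebase effort: 0.71 × 33 = 23.43.
So the deviation gain is 33 − 23.43 = 9.57, and the fine must be at least 9.57 hours to wipe it out.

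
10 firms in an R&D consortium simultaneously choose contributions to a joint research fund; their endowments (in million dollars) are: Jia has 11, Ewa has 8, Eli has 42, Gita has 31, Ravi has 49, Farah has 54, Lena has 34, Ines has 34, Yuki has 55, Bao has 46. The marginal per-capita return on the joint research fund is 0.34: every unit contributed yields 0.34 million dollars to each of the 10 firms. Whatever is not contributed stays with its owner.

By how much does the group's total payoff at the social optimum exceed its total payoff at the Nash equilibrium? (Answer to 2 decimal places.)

873.60 million dollars

The private return per contributed unit is 0.34 < 1 for everyone, so the Nash equilibrium is zero contribution and the group total is Σ E_j = 11 + 8 + 42 + 31 + 49 + 54 + 34 + 34 + 55 + 46 = 364.
Each contributed unit returns 3.400 to the group, so the social optimum is full contribution by everyone: group total = 3.400 × 364 = 1237.60.
Efficiency loss = (3.400 − 1) × 364 = 873.60.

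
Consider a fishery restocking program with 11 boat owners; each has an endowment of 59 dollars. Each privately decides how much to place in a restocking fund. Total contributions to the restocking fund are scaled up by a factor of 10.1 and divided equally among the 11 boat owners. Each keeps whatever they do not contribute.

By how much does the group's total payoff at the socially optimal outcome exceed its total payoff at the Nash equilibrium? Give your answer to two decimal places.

Each contributed unit returns 10.1/11 = 0.9182 to its contributor — below 1 — so contributing 0 is dominant for every player. At the Nash equilibrium everyone keeps their 59, and the group total is 11 × 59 = 649.
Each contributed unit returns 10.100 to the group as a whole (0.9182 to each of 11 players), which exceeds 1, so the social optimum is full contribution: group total = 10.100 × 649 = 6554.90.
Efficiency loss = 6554.90 − 649 = 5905.90.

5905.90 dollars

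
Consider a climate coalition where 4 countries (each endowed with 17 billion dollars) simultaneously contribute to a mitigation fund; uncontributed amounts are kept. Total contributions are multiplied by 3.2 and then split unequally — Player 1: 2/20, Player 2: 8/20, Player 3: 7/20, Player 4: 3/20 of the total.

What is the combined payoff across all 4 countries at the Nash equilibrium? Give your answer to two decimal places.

142.80 billion dollars

For player j, contributing a unit is worthwhile iff 3.2 × (j's share) ≥ 1, i.e. iff j's share is at least 0.3125.
Player 2 and Player 3 are above the threshold, contributing 17 each; the remaining 2 contribute 0. Total contributed: 34.
The mitigation fund pays out 3.2 × 34 = 108.80 in total (split across the unequal shares, but the aggregate is all that matters for the group sum).
The 2 free-riders keep 17 each, adding 34. Group total = 34 + 108.80 = 142.80.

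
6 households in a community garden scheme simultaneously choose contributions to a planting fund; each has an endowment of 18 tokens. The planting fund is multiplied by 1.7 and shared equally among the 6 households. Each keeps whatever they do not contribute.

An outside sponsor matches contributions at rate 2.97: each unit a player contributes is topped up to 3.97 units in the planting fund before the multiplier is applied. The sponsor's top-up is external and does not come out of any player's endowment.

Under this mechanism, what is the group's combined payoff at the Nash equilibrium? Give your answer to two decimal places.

728.89 tokens

Under the mechanism each unit contributed yields 1.7 × 3.97 / 6 = 1.1248 back to its contributor per unit of net cost, which exceeds 1, making full contribution the dominant choice for everyone.
So the Nash equilibrium is full contribution by all 6; the group earns 1.7 × 3.97 × 108 = 728.89.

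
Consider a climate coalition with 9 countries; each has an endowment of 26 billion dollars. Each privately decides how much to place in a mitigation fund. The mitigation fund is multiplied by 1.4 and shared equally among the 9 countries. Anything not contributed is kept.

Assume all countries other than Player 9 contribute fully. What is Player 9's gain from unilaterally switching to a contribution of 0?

21.96 billion dollars

Switching from a contribution of 26 to 0 lets Player 9 keep an extra 26 billion dollars, but lowers the mitigation fund by 26, which costs Player 9 their own share of that drop: 1.4/9 × 26 = 4.04.
Net gain = 26 − 4.04 = 21.96. The private return per contributed unit (0.1556) is below 1, so free-riding is indeed the best response regardless of what the others do.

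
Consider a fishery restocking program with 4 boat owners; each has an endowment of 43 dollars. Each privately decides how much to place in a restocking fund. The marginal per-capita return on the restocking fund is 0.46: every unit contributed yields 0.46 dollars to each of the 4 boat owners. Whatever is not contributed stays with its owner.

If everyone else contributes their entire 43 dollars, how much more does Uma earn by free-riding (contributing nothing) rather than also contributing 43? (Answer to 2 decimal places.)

Switching from a contribution of 43 to 0 lets Uma keep an extra 43 dollars, but lowers the restocking fund by 43, which costs Uma their own share of that drop: 0.46 × 43 = 19.78.
Net gain = 43 − 19.78 = 23.22. The private return per contributed unit (0.46) is below 1, so free-riding is indeed the best response regardless of what the others do.

23.22 dollars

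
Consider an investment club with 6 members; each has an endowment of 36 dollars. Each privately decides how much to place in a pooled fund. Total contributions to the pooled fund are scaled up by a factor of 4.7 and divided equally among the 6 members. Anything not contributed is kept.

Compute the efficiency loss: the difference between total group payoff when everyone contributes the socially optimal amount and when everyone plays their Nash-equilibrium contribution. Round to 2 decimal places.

Each contributed unit returns 4.7/6 = 0.7833 to its contributor — below 1 — so contributing 0 is dominant for every player. At the Nash equilibrium everyone keeps their 36, and the group total is 6 × 36 = 216.
Each contributed unit returns 4.700 to the group as a whole (0.7833 to each of 6 players), which exceeds 1, so the social optimum is full contribution: group total = 4.700 × 216 = 1015.20.
Efficiency loss = 1015.20 − 216 = 799.20.

799.20 dollars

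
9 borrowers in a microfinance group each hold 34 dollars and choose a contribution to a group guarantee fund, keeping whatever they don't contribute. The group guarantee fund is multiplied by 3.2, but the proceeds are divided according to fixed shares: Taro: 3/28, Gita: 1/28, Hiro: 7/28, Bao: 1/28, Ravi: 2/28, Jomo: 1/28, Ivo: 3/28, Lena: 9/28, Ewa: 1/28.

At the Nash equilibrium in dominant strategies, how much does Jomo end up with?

37.89 dollars

Each unit j contributes comes back to j as 3.2 × (j's share), so j prefers to contribute only if that share exceeds 1/3.2 = 0.3125; otherwise keeping the unit dominates.
The only share above 0.3125 is Lena's 9/28, contributing 34; the remaining 8 contribute 0. Total contributed: 34.
Jomo keeps 34 and receives 3.2 × 34 × 1/28 = 3.89 from the group guarantee fund, for a payoff of 37.89.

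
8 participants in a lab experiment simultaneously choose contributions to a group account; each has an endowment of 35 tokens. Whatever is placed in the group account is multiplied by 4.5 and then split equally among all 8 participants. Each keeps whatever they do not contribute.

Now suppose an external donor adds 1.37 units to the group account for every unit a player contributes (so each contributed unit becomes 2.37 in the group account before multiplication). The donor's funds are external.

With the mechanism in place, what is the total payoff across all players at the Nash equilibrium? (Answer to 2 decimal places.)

2986.20 tokens

The effective private return per unit is now 4.5 × 2.37 / 8 = 1.3331 > 1, so every player's dominant strategy flips to full contribution.
At the Nash equilibrium everyone contributes 35. Group total payoff = 4.5 × 2.37 × 280 = 2986.20.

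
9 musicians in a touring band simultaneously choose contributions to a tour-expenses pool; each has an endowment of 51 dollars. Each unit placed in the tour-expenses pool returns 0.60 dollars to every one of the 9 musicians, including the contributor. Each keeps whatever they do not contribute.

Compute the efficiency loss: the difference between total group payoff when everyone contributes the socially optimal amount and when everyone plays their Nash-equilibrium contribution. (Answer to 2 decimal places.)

The private return per contributed unit is 0.60 < 1, so contributing 0 is dominant for every player. At the Nash equilibrium everyone keeps their 51, and the group total is 9 × 51 = 459.
Each contributed unit returns 5.400 to the group as a whole (0.60 to each of 9 players), which exceeds 1, so the social optimum is full contribution: group total = 5.400 × 459 = 2478.60.
Efficiency loss = 2478.60 − 459 = 2019.60.

2019.60 dollars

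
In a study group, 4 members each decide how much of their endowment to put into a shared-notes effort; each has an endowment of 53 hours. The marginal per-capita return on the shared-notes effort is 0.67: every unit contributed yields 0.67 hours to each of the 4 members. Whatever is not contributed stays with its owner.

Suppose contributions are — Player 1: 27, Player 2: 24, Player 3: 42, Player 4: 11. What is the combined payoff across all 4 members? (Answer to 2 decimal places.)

Total contributed: 27 + 24 + 42 + 11 = 104; total kept: 4 × 53 − 104 = 108.
The shared-notes effort pays out 0.67 × 4 × 104 = 278.72 in aggregate.
Group total = 108 + 278.72 = 386.72.

386.72 hours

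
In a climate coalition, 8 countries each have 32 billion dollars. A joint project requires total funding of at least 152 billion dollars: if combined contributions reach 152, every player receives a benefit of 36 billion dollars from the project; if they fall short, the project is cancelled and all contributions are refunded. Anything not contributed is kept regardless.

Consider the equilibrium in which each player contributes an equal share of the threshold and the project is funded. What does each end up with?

49 billion dollars

Equal share of the threshold: 152/8 = 19.
At this profile no one gains by cutting their contribution: any cut drops the total below 152, the project is cancelled, contributions are refunded, and the deviator ends with 32, which is less than 32 − 19 + 36 = 49. Contributing more than 19 just wastes the excess. So contributing exactly 19 is a best response.
Each player's payoff: 32 − 19 + 36 = 49.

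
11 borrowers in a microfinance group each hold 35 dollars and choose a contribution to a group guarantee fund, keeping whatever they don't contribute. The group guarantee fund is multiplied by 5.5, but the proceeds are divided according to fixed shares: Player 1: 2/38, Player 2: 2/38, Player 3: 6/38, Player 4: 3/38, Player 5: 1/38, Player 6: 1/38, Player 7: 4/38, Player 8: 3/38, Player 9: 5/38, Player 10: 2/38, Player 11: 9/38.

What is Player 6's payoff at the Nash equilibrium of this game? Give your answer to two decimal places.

40.07 dollars

A player with share s gets back 5.5·s per unit contributed, so full contribution is dominant for anyone with s > 1/5.5 = 0.1818 and zero contribution is dominant for anyone below.
The only share above 0.1818 is Player 11's 9/38, contributing 35; the remaining 10 contribute 0. Total contributed: 35.
Player 6 keeps 35 and receives 5.5 × 35 × 1/38 = 5.07 from the group guarantee fund, for a payoff of 40.07.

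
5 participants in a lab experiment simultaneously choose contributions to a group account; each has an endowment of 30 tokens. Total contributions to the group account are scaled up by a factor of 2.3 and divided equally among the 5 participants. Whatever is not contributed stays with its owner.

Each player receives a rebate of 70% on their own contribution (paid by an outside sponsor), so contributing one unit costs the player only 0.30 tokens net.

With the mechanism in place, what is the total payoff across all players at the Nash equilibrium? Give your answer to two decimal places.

450.00 tokens

With the mechanism, a contributed unit returns (2.3/5) / 0.30 = 1.5333 per unit of net cost to the contributor — now above 1 — so contributing fully is weakly dominant for every player.
So the Nash equilibrium is full contribution by all 5; the group earns 5 × (30 × 0.70 + 2.3 × 30) = 450.00.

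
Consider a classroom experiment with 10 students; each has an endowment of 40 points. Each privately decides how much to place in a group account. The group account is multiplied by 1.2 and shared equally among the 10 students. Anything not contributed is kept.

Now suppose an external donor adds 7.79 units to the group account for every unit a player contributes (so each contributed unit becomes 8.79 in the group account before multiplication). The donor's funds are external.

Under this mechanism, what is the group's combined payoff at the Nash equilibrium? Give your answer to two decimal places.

4219.20 points

With the mechanism, a contributed unit returns 1.2 × 8.79 / 10 = 1.0548 per unit of net cost to the contributor — now above 1 — so contributing fully is weakly dominant for every player.
At the Nash equilibrium everyone contributes 40. Group total payoff = 1.2 × 8.79 × 400 = 4219.20.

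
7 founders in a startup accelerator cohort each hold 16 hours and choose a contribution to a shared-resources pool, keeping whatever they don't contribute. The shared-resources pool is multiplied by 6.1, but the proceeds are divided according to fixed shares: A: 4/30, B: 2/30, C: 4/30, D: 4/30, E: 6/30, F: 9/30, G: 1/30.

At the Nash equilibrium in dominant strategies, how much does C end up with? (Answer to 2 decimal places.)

For player j, contributing a unit is worthwhile iff 6.1 × (j's share) ≥ 1, i.e. iff j's share is at least 0.1639.
E and F are above the threshold, contributing 16 each; the remaining 5 contribute 0. Total contributed: 32.
C keeps 16 and receives 6.1 × 32 × 4/30 = 26.03 from the shared-resources pool, for a payoff of 42.03.

42.03 hours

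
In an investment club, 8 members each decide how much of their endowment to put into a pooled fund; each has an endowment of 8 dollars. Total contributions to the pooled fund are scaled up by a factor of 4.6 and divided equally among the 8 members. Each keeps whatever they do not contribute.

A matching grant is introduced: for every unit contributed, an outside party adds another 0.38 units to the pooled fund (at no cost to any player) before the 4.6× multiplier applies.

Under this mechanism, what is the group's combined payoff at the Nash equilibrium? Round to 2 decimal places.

64.00 dollars

Even with the mechanism, each unit contributed returns only 4.6 × 1.38 / 8 = 0.7935 per unit of net cost, so contributing nothing is still dominant.
Everyone keeps their endowment and the group total is 8 × 8 = 64.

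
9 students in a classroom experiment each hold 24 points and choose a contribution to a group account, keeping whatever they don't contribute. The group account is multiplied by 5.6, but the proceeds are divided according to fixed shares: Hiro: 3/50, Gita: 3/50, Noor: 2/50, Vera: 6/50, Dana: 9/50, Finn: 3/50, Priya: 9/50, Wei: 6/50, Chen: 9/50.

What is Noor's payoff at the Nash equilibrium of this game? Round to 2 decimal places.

Each unit j contributes comes back to j as 5.6 × (j's share), so j prefers to contribute only if that share exceeds 1/5.6 = 0.1786; otherwise keeping the unit dominates.
The shares above 0.1786 belong to Dana, Priya and Chen, contributing 24 each; the remaining 6 contribute 0. Total contributed: 72.
Noor keeps 24 and receives 5.6 × 72 × 2/50 = 16.13 from the group account, for a payoff of 40.13.

40.13 points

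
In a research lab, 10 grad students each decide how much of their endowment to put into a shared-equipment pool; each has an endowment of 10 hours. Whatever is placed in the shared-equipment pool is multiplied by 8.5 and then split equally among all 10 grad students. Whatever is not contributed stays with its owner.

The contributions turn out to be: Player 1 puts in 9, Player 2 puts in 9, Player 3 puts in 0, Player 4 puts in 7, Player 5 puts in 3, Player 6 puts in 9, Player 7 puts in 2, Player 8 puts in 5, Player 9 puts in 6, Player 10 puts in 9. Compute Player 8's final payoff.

55.15 hours

Total contributed: 9 + 9 + 0 + 7 + 3 + 9 + 2 + 5 + 6 + 9 = 59.
Each receives 8.5 × 59 / 10 = 50.15 from the shared-equipment pool.
Player 8 keeps 10 − 5 = 5, so Player 8's payoff is 5 + 50.15 = 55.15.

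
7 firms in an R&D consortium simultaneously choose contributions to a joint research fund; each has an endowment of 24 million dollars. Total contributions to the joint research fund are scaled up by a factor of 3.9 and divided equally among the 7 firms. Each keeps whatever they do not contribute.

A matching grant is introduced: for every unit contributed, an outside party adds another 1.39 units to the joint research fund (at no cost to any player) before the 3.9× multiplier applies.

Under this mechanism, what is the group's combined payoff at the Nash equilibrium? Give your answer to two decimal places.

1565.93 million dollars

Under the mechanism each unit contributed yields 3.9 × 2.39 / 7 = 1.3316 back to its contributor per unit of net cost, which exceeds 1, making full contribution the dominant choice for everyone.
So the Nash equilibrium is full contribution by all 7; the group earns 3.9 × 2.39 × 168 = 1565.93.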